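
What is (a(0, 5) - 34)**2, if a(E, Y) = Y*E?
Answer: 1156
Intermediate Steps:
a(E, Y) = E*Y
(a(0, 5) - 34)**2 = (0*5 - 34)**2 = (0 - 34)**2 = (-34)**2 = 1156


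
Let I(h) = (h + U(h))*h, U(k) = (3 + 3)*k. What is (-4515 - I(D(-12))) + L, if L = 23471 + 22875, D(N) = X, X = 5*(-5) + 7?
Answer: 39563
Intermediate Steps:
U(k) = 6*k
X = -18 (X = -25 + 7 = -18)
D(N) = -18
I(h) = 7*h² (I(h) = (h + 6*h)*h = (7*h)*h = 7*h²)
L = 46346
(-4515 - I(D(-12))) + L = (-4515 - 7*(-18)²) + 46346 = (-4515 - 7*324) + 46346 = (-4515 - 1*2268) + 46346 = (-4515 - 2268) + 46346 = -6783 + 46346 = 39563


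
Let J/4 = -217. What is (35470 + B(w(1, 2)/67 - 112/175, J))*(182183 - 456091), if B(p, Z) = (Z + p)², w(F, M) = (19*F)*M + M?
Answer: -606309079567526872/2805625 ≈ -2.1610e+11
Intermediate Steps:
J = -868 (J = 4*(-217) = -868)
w(F, M) = M + 19*F*M (w(F, M) = 19*F*M + M = M + 19*F*M)
(35470 + B(w(1, 2)/67 - 112/175, J))*(182183 - 456091) = (35470 + (-868 + ((2*(1 + 19*1))/67 - 112/175))²)*(182183 - 456091) = (35470 + (-868 + ((2*(1 + 19))*(1/67) - 112*1/175))²)*(-273908) = (35470 + (-868 + ((2*20)*(1/67) - 16/25))²)*(-273908) = (35470 + (-868 + (40*(1/67) - 16/25))²)*(-273908) = (35470 + (-868 + (40/67 - 16/25))²)*(-273908) = (35470 + (-868 - 72/1675)²)*(-273908) = (35470 + (-1453972/1675)²)*(-273908) = (35470 + 2114034576784/2805625)*(-273908) = (2213550095534/2805625)*(-273908) = -606309079567526872/2805625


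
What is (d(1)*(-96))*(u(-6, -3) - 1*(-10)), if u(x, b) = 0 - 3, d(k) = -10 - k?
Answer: 7392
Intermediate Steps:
u(x, b) = -3
(d(1)*(-96))*(u(-6, -3) - 1*(-10)) = ((-10 - 1*1)*(-96))*(-3 - 1*(-10)) = ((-10 - 1)*(-96))*(-3 + 10) = -11*(-96)*7 = 1056*7 = 7392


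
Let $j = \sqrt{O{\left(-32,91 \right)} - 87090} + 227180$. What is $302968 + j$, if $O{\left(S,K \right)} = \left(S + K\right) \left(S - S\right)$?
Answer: $530148 + i \sqrt{87090} \approx 5.3015 \cdot 10^{5} + 295.11 i$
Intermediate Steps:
$O{\left(S,K \right)} = 0$ ($O{\left(S,K \right)} = \left(K + S\right) 0 = 0$)
$j = 227180 + i \sqrt{87090}$ ($j = \sqrt{0 - 87090} + 227180 = \sqrt{-87090} + 227180 = i \sqrt{87090} + 227180 = 227180 + i \sqrt{87090} \approx 2.2718 \cdot 10^{5} + 295.11 i$)
$302968 + j = 302968 + \left(227180 + i \sqrt{87090}\right) = 530148 + i \sqrt{87090}$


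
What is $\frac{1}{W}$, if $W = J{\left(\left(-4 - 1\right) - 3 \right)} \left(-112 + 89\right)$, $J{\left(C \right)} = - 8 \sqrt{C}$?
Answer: $- \frac{i \sqrt{2}}{736} \approx - 0.0019215 i$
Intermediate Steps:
$W = 368 i \sqrt{2}$ ($W = - 8 \sqrt{\left(-4 - 1\right) - 3} \left(-112 + 89\right) = - 8 \sqrt{-5 - 3} \left(-23\right) = - 8 \sqrt{-8} \left(-23\right) = - 8 \cdot 2 i \sqrt{2} \left(-23\right) = - 16 i \sqrt{2} \left(-23\right) = 368 i \sqrt{2} \approx 520.43 i$)
$\frac{1}{W} = \frac{1}{368 i \sqrt{2}} = - \frac{i \sqrt{2}}{736}$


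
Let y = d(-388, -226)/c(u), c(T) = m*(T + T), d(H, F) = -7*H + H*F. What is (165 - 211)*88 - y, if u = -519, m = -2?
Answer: -2123513/519 ≈ -4091.5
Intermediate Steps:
d(H, F) = -7*H + F*H
c(T) = -4*T (c(T) = -2*(T + T) = -4*T)
y = 22601/519 (y = (-388*(-7 - 226))/((-4*(-519))) = -388*(-233)/2076 = 90404*(1/2076) = 22601/519 ≈ 43.547)
(165 - 211)*88 - y = (165 - 211)*88 - 1*22601/519 = -46*88 - 22601/519 = -4048 - 22601/519 = -2123513/519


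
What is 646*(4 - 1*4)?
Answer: 0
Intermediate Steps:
646*(4 - 1*4) = 646*(4 - 4) = 646*0 = 0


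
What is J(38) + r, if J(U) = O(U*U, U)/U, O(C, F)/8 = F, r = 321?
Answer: 329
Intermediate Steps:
O(C, F) = 8*F
J(U) = 8 (J(U) = (8*U)/U = 8)
J(38) + r = 8 + 321 = 329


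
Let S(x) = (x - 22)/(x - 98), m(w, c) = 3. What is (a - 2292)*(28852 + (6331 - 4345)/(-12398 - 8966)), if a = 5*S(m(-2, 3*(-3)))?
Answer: -706077198661/10682 ≈ -6.6100e+7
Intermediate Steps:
S(x) = (-22 + x)/(-98 + x)
a = 1 (a = 5*((-22 + 3)/(-98 + 3)) = 5*(-19/(-95)) = 5*(-1/95*(-19)) = 5*(⅕) = 1)
(a - 2292)*(28852 + (6331 - 4345)/(-12398 - 8966)) = (1 - 2292)*(28852 + (6331 - 4345)/(-12398 - 8966)) = -2291*(28852 + 1986/(-21364)) = -2291*(28852 + 1986*(-1/21364)) = -2291*(28852 - 993/10682) = -2291*308196071/10682 = -706077198661/10682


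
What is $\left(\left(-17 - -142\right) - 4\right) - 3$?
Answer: $118$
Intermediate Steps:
$\left(\left(-17 - -142\right) - 4\right) - 3 = \left(\left(-17 + 142\right) - 4\right) - 3 = \left(125 - 4\right) - 3 = 121 - 3 = 118$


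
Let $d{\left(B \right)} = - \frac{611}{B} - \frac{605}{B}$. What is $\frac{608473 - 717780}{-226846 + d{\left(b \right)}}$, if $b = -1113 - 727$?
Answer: $\frac{12570305}{26087214} \approx 0.48186$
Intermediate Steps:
$b = -1840$ ($b = -1113 - 727 = -1840$)
$d{\left(B \right)} = - \frac{1216}{B}$
$\frac{608473 - 717780}{-226846 + d{\left(b \right)}} = \frac{608473 - 717780}{-226846 - \frac{1216}{-1840}} = - \frac{109307}{-226846 - - \frac{76}{115}} = - \frac{109307}{-226846 + \frac{76}{115}} = - \frac{109307}{- \frac{26087214}{115}} = \left(-109307\right) \left(- \frac{115}{26087214}\right) = \frac{12570305}{26087214}$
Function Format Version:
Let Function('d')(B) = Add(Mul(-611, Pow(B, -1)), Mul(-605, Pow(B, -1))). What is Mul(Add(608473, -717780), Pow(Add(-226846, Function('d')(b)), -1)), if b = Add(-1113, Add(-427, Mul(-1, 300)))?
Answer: Rational(12570305, 26087214) ≈ 0.48186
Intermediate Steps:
b = -1840 (b = Add(-1113, Add(-427, -300)) = Add(-1113, -727) = -1840)
Function('d')(B) = Mul(-1216, Pow(B, -1))
Mul(Add(608473, -717780), Pow(Add(-226846, Function('d')(b)), -1)) = Mul(Add(608473, -717780), Pow(Add(-226846, Mul(-1216, Pow(-1840, -1))), -1)) = Mul(-109307, Pow(Add(-226846, Mul(-1216, Rational(-1, 1840))), -1)) = Mul(-109307, Pow(Add(-226846, Rational(76, 115)), -1)) = Mul(-109307, Pow(Rational(-26087214, 115), -1)) = Mul(-109307, Rational(-115, 26087214)) = Rational(12570305, 26087214)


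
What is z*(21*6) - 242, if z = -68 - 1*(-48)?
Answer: -2762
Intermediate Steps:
z = -20 (z = -68 + 48 = -20)
z*(21*6) - 242 = -420*6 - 242 = -20*126 - 242 = -2520 - 242 = -2762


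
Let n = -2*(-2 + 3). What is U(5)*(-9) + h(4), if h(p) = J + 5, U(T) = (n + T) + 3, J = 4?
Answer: -45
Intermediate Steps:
n = -2 (n = -2*1 = -2)
U(T) = 1 + T (U(T) = (-2 + T) + 3 = 1 + T)
h(p) = 9 (h(p) = 4 + 5 = 9)
U(5)*(-9) + h(4) = (1 + 5)*(-9) + 9 = 6*(-9) + 9 = -54 + 9 = -45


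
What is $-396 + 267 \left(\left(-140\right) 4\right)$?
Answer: $-149916$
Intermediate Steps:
$-396 + 267 \left(\left(-140\right) 4\right) = -396 + 267 \left(-560\right) = -396 - 149520 = -149916$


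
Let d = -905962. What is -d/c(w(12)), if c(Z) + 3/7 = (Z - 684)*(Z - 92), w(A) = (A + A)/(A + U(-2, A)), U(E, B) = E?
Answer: 158543350/10687413 ≈ 14.835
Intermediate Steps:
w(A) = 2*A/(-2 + A) (w(A) = (A + A)/(A - 2) = (2*A)/(-2 + A) = 2*A/(-2 + A))
c(Z) = -3/7 + (-684 + Z)*(-92 + Z) (c(Z) = -3/7 + (Z - 684)*(Z - 92) = -3/7 + (-684 + Z)*(-92 + Z))
-d/c(w(12)) = -(-905962)/(440493/7 + (2*12/(-2 + 12))**2 - 1552*12/(-2 + 12)) = -(-905962)/(440493/7 + (2*12/10)**2 - 1552*12/10) = -(-905962)/(440493/7 + (2*12*(1/10))**2 - 1552*12/10) = -(-905962)/(440493/7 + (12/5)**2 - 776*12/5) = -(-905962)/(440493/7 + 144/25 - 9312/5) = -(-905962)/10687413/175 = -(-905962)*175/10687413 = -1*(-158543350/10687413) = 158543350/10687413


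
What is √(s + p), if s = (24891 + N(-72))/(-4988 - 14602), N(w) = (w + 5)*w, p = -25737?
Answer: I*√43900540918/1306 ≈ 160.43*I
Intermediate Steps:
N(w) = w*(5 + w) (N(w) = (5 + w)*w = w*(5 + w))
s = -1981/1306 (s = (24891 - 72*(5 - 72))/(-4988 - 14602) = (24891 - 72*(-67))/(-19590) = (24891 + 4824)*(-1/19590) = 29715*(-1/19590) = -1981/1306 ≈ -1.5168)
√(s + p) = √(-1981/1306 - 25737) = √(-33614503/1306) = I*√43900540918/1306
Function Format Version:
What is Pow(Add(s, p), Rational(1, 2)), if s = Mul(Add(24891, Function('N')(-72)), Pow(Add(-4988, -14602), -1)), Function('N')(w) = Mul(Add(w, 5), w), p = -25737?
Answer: Mul(Rational(1, 1306), I, Pow(43900540918, Rational(1, 2))) ≈ Mul(160.43, I)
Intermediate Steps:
Function('N')(w) = Mul(w, Add(5, w)) (Function('N')(w) = Mul(Add(5, w), w) = Mul(w, Add(5, w)))
s = Rational(-1981, 1306) (s = Mul(Add(24891, Mul(-72, Add(5, -72))), Pow(Add(-4988, -14602), -1)) = Mul(Add(24891, Mul(-72, -67)), Pow(-19590, -1)) = Mul(Add(24891, 4824), Rational(-1, 19590)) = Mul(29715, Rational(-1, 19590)) = Rational(-1981, 1306) ≈ -1.5168)
Pow(Add(s, p), Rational(1, 2)) = Pow(Add(Rational(-1981, 1306), -25737), Rational(1, 2)) = Pow(Rational(-33614503, 1306), Rational(1, 2)) = Mul(Rational(1, 1306), I, Pow(43900540918, Rational(1, 2)))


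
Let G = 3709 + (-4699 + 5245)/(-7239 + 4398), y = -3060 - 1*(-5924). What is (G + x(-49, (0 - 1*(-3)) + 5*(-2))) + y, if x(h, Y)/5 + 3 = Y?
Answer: 6177099/947 ≈ 6522.8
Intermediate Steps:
y = 2864 (y = -3060 + 5924 = 2864)
x(h, Y) = -15 + 5*Y
G = 3512241/947 (G = 3709 + 546/(-2841) = 3709 + 546*(-1/2841) = 3709 - 182/947 = 3512241/947 ≈ 3708.8)
(G + x(-49, (0 - 1*(-3)) + 5*(-2))) + y = (3512241/947 + (-15 + 5*((0 - 1*(-3)) + 5*(-2)))) + 2864 = (3512241/947 + (-15 + 5*((0 + 3) - 10))) + 2864 = (3512241/947 + (-15 + 5*(3 - 10))) + 2864 = (3512241/947 + (-15 + 5*(-7))) + 2864 = (3512241/947 + (-15 - 35)) + 2864 = (3512241/947 - 50) + 2864 = 3464891/947 + 2864 = 6177099/947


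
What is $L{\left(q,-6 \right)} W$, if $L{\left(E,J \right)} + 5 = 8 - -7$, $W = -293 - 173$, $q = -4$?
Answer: $-4660$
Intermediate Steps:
$W = -466$ ($W = -293 - 173 = -466$)
$L{\left(E,J \right)} = 10$ ($L{\left(E,J \right)} = -5 + \left(8 - -7\right) = -5 + \left(8 + 7\right) = -5 + 15 = 10$)
$L{\left(q,-6 \right)} W = 10 \left(-466\right) = -4660$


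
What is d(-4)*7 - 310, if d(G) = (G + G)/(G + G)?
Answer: -303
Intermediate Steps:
d(G) = 1 (d(G) = (2*G)/((2*G)) = (2*G)*(1/(2*G)) = 1)
d(-4)*7 - 310 = 1*7 - 310 = 7 - 310 = -303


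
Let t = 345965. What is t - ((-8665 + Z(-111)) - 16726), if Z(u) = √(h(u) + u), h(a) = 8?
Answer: 371356 - I*√103 ≈ 3.7136e+5 - 10.149*I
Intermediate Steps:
Z(u) = √(8 + u)
t - ((-8665 + Z(-111)) - 16726) = 345965 - ((-8665 + √(8 - 111)) - 16726) = 345965 - ((-8665 + √(-103)) - 16726) = 345965 - ((-8665 + I*√103) - 16726) = 345965 - (-25391 + I*√103) = 345965 + (25391 - I*√103) = 371356 - I*√103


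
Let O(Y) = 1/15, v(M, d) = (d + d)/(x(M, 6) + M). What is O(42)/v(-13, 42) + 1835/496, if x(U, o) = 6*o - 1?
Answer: 580753/156240 ≈ 3.7171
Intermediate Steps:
x(U, o) = -1 + 6*o
v(M, d) = 2*d/(35 + M) (v(M, d) = (d + d)/((-1 + 6*6) + M) = (2*d)/((-1 + 36) + M) = (2*d)/(35 + M) = 2*d/(35 + M))
O(Y) = 1/15
O(42)/v(-13, 42) + 1835/496 = 1/(15*((2*42/(35 - 13)))) + 1835/496 = 1/(15*((2*42/22))) + 1835*(1/496) = 1/(15*((2*42*(1/22)))) + 1835/496 = 1/(15*(42/11)) + 1835/496 = (1/15)*(11/42) + 1835/496 = 11/630 + 1835/496 = 580753/156240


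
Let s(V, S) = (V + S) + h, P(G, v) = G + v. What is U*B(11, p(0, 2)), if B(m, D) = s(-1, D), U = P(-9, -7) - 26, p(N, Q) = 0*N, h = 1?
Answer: 0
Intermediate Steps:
p(N, Q) = 0
U = -42 (U = (-9 - 7) - 26 = -16 - 26 = -42)
s(V, S) = 1 + S + V (s(V, S) = (V + S) + 1 = (S + V) + 1 = 1 + S + V)
B(m, D) = D (B(m, D) = 1 + D - 1 = D)
U*B(11, p(0, 2)) = -42*0 = 0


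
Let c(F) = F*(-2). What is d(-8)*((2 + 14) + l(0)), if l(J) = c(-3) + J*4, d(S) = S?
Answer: -176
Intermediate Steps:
c(F) = -2*F
l(J) = 6 + 4*J (l(J) = -2*(-3) + J*4 = 6 + 4*J)
d(-8)*((2 + 14) + l(0)) = -8*((2 + 14) + (6 + 4*0)) = -8*(16 + (6 + 0)) = -8*(16 + 6) = -8*22 = -176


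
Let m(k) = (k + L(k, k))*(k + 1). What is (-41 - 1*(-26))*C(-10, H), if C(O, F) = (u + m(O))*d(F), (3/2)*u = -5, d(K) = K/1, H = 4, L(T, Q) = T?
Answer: -10600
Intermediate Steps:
d(K) = K (d(K) = K*1 = K)
m(k) = 2*k*(1 + k) (m(k) = (k + k)*(k + 1) = (2*k)*(1 + k) = 2*k*(1 + k))
u = -10/3 (u = (2/3)*(-5) = -10/3 ≈ -3.3333)
C(O, F) = F*(-10/3 + 2*O*(1 + O)) (C(O, F) = (-10/3 + 2*O*(1 + O))*F = F*(-10/3 + 2*O*(1 + O)))
(-41 - 1*(-26))*C(-10, H) = (-41 - 1*(-26))*((2/3)*4*(-5 + 3*(-10) + 3*(-10)**2)) = (-41 + 26)*((2/3)*4*(-5 - 30 + 3*100)) = -10*4*(-5 - 30 + 300) = -10*4*265 = -15*2120/3 = -10600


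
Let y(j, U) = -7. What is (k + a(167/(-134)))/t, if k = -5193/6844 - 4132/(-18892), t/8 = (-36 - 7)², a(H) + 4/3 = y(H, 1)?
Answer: -860475361/1434419231712 ≈ -0.00059988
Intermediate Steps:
a(H) = -25/3 (a(H) = -4/3 - 7 = -25/3)
t = 14792 (t = 8*(-36 - 7)² = 8*(-43)² = 8*1849 = 14792)
k = -17456687/32324212 (k = -5193*1/6844 - 4132*(-1/18892) = -5193/6844 + 1033/4723 = -17456687/32324212 ≈ -0.54005)
(k + a(167/(-134)))/t = (-17456687/32324212 - 25/3)/14792 = -860475361/96972636*1/14792 = -860475361/1434419231712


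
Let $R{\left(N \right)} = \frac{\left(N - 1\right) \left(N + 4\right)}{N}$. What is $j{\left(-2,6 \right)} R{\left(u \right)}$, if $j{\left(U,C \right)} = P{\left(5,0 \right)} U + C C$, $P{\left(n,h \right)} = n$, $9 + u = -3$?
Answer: $- \frac{676}{3} \approx -225.33$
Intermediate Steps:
$u = -12$ ($u = -9 - 3 = -12$)
$j{\left(U,C \right)} = C^{2} + 5 U$ ($j{\left(U,C \right)} = 5 U + C C = 5 U + C^{2} = C^{2} + 5 U$)
$R{\left(N \right)} = \frac{\left(-1 + N\right) \left(4 + N\right)}{N}$
$j{\left(-2,6 \right)} R{\left(u \right)} = \left(6^{2} + 5 \left(-2\right)\right) \left(3 - 12 - \frac{4}{-12}\right) = \left(36 - 10\right) \left(3 - 12 - - \frac{1}{3}\right) = 26 \left(3 - 12 + \frac{1}{3}\right) = 26 \left(- \frac{26}{3}\right) = - \frac{676}{3}$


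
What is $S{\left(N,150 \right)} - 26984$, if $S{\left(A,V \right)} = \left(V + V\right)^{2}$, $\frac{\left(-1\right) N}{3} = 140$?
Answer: $63016$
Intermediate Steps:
$N = -420$ ($N = \left(-3\right) 140 = -420$)
$S{\left(A,V \right)} = 4 V^{2}$ ($S{\left(A,V \right)} = \left(2 V\right)^{2} = 4 V^{2}$)
$S{\left(N,150 \right)} - 26984 = 4 \cdot 150^{2} - 26984 = 4 \cdot 22500 - 26984 = 90000 - 26984 = 63016$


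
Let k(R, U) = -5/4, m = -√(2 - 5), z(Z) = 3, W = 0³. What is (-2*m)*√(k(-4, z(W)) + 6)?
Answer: I*√57 ≈ 7.5498*I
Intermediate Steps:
W = 0
m = -I*√3 (m = -√(-3) = -I*√3 ≈ -1.732*I)
k(R, U) = -5/4 (k(R, U) = -5*¼ = -5/4)
(-2*m)*√(k(-4, z(W)) + 6) = (-(-2)*I*√3)*√(-5/4 + 6) = (2*I*√3)*√(19/4) = (2*I*√3)*(√19/2) = I*√57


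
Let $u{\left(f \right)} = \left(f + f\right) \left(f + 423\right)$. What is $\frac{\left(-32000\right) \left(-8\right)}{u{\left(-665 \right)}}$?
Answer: $\frac{12800}{16093} \approx 0.79538$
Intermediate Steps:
$u{\left(f \right)} = 2 f \left(423 + f\right)$
$\frac{\left(-32000\right) \left(-8\right)}{u{\left(-665 \right)}} = \frac{\left(-32000\right) \left(-8\right)}{2 \left(-665\right) \left(423 - 665\right)} = \frac{256000}{2 \left(-665\right) \left(-242\right)} = \frac{256000}{321860} = 256000 \cdot \frac{1}{321860} = \frac{12800}{16093}$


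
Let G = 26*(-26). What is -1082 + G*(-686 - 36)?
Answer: 486990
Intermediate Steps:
G = -676
-1082 + G*(-686 - 36) = -1082 - 676*(-686 - 36) = -1082 - 676*(-722) = -1082 + 488072 = 486990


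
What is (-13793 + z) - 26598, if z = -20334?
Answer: -60725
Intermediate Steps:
(-13793 + z) - 26598 = (-13793 - 20334) - 26598 = -34127 - 26598 = -60725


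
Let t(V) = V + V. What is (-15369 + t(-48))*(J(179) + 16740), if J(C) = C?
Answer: -261652335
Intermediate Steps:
t(V) = 2*V
(-15369 + t(-48))*(J(179) + 16740) = (-15369 + 2*(-48))*(179 + 16740) = (-15369 - 96)*16919 = -15465*16919 = -261652335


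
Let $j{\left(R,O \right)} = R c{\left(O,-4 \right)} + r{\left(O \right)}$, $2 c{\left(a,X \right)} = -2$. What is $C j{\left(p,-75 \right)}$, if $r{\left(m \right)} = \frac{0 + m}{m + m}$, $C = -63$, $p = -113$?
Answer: $- \frac{14301}{2} \approx -7150.5$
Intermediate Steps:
$c{\left(a,X \right)} = -1$ ($c{\left(a,X \right)} = \frac{1}{2} \left(-2\right) = -1$)
$r{\left(m \right)} = \frac{1}{2}$ ($r{\left(m \right)} = \frac{m}{2 m} = m \frac{1}{2 m} = \frac{1}{2}$)
$j{\left(R,O \right)} = \frac{1}{2} - R$ ($j{\left(R,O \right)} = R \left(-1\right) + \frac{1}{2} = - R + \frac{1}{2} = \frac{1}{2} - R$)
$C j{\left(p,-75 \right)} = - 63 \left(\frac{1}{2} - -113\right) = - 63 \left(\frac{1}{2} + 113\right) = \left(-63\right) \frac{227}{2} = - \frac{14301}{2}$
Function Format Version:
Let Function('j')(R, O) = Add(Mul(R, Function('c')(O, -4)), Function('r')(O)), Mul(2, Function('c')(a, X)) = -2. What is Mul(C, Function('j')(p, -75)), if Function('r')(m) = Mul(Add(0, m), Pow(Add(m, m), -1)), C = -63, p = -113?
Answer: Rational(-14301, 2) ≈ -7150.5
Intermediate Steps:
Function('c')(a, X) = -1 (Function('c')(a, X) = Mul(Rational(1, 2), -2) = -1)
Function('r')(m) = Rational(1, 2) (Function('r')(m) = Mul(m, Pow(Mul(2, m), -1)) = Mul(m, Mul(Rational(1, 2), Pow(m, -1))) = Rational(1, 2))
Function('j')(R, O) = Add(Rational(1, 2), Mul(-1, R)) (Function('j')(R, O) = Add(Mul(R, -1), Rational(1, 2)) = Add(Mul(-1, R), Rational(1, 2)) = Add(Rational(1, 2), Mul(-1, R)))
Mul(C, Function('j')(p, -75)) = Mul(-63, Add(Rational(1, 2), Mul(-1, -113))) = Mul(-63, Add(Rational(1, 2), 113)) = Mul(-63, Rational(227, 2)) = Rational(-14301, 2)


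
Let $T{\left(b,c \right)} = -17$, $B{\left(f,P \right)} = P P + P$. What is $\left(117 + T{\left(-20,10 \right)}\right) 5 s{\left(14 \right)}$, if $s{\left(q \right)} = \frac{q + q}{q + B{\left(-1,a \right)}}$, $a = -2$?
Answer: $875$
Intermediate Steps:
$B{\left(f,P \right)} = P + P^{2}$ ($B{\left(f,P \right)} = P^{2} + P = P + P^{2}$)
$s{\left(q \right)} = \frac{2 q}{2 + q}$ ($s{\left(q \right)} = \frac{q + q}{q - 2 \left(1 - 2\right)} = \frac{2 q}{q - -2} = \frac{2 q}{q + 2} = \frac{2 q}{2 + q}$)
$\left(117 + T{\left(-20,10 \right)}\right) 5 s{\left(14 \right)} = \left(117 - 17\right) 5 \cdot 2 \cdot 14 \frac{1}{2 + 14} = 100 \cdot 5 \cdot 2 \cdot 14 \cdot \frac{1}{16} = 100 \cdot 5 \cdot \frac{7}{4} = 100 \cdot \frac{35}{4} = 875$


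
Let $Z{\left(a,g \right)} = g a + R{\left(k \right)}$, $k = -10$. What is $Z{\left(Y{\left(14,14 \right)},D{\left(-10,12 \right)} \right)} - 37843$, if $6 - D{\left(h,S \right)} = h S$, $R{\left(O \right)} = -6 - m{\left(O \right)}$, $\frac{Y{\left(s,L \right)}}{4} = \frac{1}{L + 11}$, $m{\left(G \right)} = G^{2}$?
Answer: $- \frac{948221}{25} \approx -37929.0$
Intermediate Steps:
$Y{\left(s,L \right)} = \frac{4}{11 + L}$ ($Y{\left(s,L \right)} = \frac{4}{L + 11} = \frac{4}{11 + L}$)
$R{\left(O \right)} = -6 - O^{2}$
$D{\left(h,S \right)} = 6 - S h$ ($D{\left(h,S \right)} = 6 - h S = 6 - S h$)
$Z{\left(a,g \right)} = -106 + a g$ ($Z{\left(a,g \right)} = g a - 106 = a g - 106 = -106 + a g$)
$Z{\left(Y{\left(14,14 \right)},D{\left(-10,12 \right)} \right)} - 37843 = \left(-106 + \frac{4}{11 + 14} \left(6 - 12 \left(-10\right)\right)\right) - 37843 = \left(-106 + \frac{4}{25} \left(6 + 120\right)\right) - 37843 = \left(-106 + 4 \cdot \frac{1}{25} \cdot 126\right) - 37843 = \left(-106 + \frac{4}{25} \cdot 126\right) - 37843 = \left(-106 + \frac{504}{25}\right) - 37843 = - \frac{2146}{25} - 37843 = - \frac{948221}{25}$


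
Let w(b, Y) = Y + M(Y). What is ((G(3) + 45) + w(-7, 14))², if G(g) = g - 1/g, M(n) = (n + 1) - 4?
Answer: 47524/9 ≈ 5280.4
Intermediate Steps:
M(n) = -3 + n (M(n) = (1 + n) - 4 = -3 + n)
w(b, Y) = -3 + 2*Y (w(b, Y) = Y + (-3 + Y) = -3 + 2*Y)
((G(3) + 45) + w(-7, 14))² = (((3 - 1/3) + 45) + (-3 + 2*14))² = (((3 - 1*⅓) + 45) + (-3 + 28))² = (((3 - ⅓) + 45) + 25)² = ((8/3 + 45) + 25)² = (143/3 + 25)² = (218/3)² = 47524/9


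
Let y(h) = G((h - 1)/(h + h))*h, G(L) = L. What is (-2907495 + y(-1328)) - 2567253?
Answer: -10950825/2 ≈ -5.4754e+6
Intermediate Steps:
y(h) = -½ + h/2 (y(h) = ((h - 1)/(h + h))*h = ((-1 + h)/((2*h)))*h = ((-1 + h)*(1/(2*h)))*h = ((-1 + h)/(2*h))*h = -½ + h/2)
(-2907495 + y(-1328)) - 2567253 = (-2907495 + (-½ + (½)*(-1328))) - 2567253 = (-2907495 + (-½ - 664)) - 2567253 = (-2907495 - 1329/2) - 2567253 = -5816319/2 - 2567253 = -10950825/2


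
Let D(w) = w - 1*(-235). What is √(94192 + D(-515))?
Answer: 2*√23478 ≈ 306.45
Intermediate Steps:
D(w) = 235 + w (D(w) = w + 235 = 235 + w)
√(94192 + D(-515)) = √(94192 + (235 - 515)) = √(94192 - 280) = √93912 = 2*√23478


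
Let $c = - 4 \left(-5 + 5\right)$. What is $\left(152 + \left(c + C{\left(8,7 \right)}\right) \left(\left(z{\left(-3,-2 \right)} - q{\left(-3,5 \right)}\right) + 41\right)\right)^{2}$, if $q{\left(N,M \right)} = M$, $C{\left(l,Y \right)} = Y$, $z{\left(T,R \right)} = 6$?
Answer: $198916$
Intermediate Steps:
$c = 0$ ($c = \left(-4\right) 0 = 0$)
$\left(152 + \left(c + C{\left(8,7 \right)}\right) \left(\left(z{\left(-3,-2 \right)} - q{\left(-3,5 \right)}\right) + 41\right)\right)^{2} = \left(152 + \left(0 + 7\right) \left(\left(6 - 5\right) + 41\right)\right)^{2} = \left(152 + 7 \left(\left(6 - 5\right) + 41\right)\right)^{2} = \left(152 + 7 \left(1 + 41\right)\right)^{2} = \left(152 + 7 \cdot 42\right)^{2} = \left(152 + 294\right)^{2} = 446^{2} = 198916$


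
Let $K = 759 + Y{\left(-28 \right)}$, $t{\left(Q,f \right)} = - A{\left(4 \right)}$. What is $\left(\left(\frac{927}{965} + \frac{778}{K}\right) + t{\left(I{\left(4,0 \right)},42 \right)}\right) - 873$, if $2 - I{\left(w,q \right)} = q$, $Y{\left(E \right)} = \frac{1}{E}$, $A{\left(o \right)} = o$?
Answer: $- \frac{17944106318}{20507215} \approx -875.01$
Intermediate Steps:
$I{\left(w,q \right)} = 2 - q$
$t{\left(Q,f \right)} = -4$ ($t{\left(Q,f \right)} = \left(-1\right) 4 = -4$)
$K = \frac{21251}{28}$ ($K = 759 + \frac{1}{-28} = 759 - \frac{1}{28} = \frac{21251}{28} \approx 758.96$)
$\left(\left(\frac{927}{965} + \frac{778}{K}\right) + t{\left(I{\left(4,0 \right)},42 \right)}\right) - 873 = \left(\left(\frac{927}{965} + \frac{778}{\frac{21251}{28}}\right) - 4\right) - 873 = \left(\left(927 \cdot \frac{1}{965} + 778 \cdot \frac{28}{21251}\right) - 4\right) - 873 = \left(\left(\frac{927}{965} + \frac{21784}{21251}\right) - 4\right) - 873 = \left(\frac{40721237}{20507215} - 4\right) - 873 = - \frac{41307623}{20507215} - 873 = - \frac{17944106318}{20507215}$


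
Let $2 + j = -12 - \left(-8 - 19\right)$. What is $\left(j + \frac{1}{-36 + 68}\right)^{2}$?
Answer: $\frac{173889}{1024} \approx 169.81$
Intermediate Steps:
$j = 13$ ($j = -2 - \left(4 - 19\right) = -2 - -15 = -2 + \left(-12 + 27\right) = -2 + 15 = 13$)
$\left(j + \frac{1}{-36 + 68}\right)^{2} = \left(13 + \frac{1}{-36 + 68}\right)^{2} = \left(13 + \frac{1}{32}\right)^{2} = \left(\frac{417}{32}\right)^{2} = \frac{173889}{1024}$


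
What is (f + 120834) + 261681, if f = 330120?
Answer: 712635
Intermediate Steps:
(f + 120834) + 261681 = (330120 + 120834) + 261681 = 450954 + 261681 = 712635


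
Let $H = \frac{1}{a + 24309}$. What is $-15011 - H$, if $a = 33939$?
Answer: $- \frac{874360729}{58248} \approx -15011.0$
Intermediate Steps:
$H = \frac{1}{58248}$ ($H = \frac{1}{33939 + 24309} = \frac{1}{58248} \approx 1.7168 \cdot 10^{-5}$)
$-15011 - H = -15011 - \frac{1}{58248} = - \frac{874360729}{58248}$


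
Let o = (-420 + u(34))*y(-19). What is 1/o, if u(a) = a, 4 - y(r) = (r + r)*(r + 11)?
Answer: 1/115800 ≈ 8.6356e-6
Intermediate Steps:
y(r) = 4 - 2*r*(11 + r) (y(r) = 4 - (r + r)*(r + 11) = 4 - 2*r*(11 + r))
o = 115800 (o = (-420 + 34)*(4 - 22*(-19) - 2*(-19)**2) = -386*(4 + 418 - 2*361) = -386*(4 + 418 - 722) = -386*(-300) = 115800)
1/o = 1/115800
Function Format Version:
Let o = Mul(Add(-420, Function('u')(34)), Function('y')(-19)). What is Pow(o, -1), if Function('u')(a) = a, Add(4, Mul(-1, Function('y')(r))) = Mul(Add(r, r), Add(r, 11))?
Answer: Rational(1, 115800) ≈ 8.6356e-6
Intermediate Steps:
Function('y')(r) = Add(4, Mul(-2, r, Add(11, r))) (Function('y')(r) = Add(4, Mul(-1, Mul(Add(r, r), Add(r, 11)))) = Add(4, Mul(-1, Mul(Mul(2, r), Add(11, r)))) = Add(4, Mul(-1, Mul(2, r, Add(11, r)))) = Add(4, Mul(-2, r, Add(11, r))))
o = 115800 (o = Mul(Add(-420, 34), Add(4, Mul(-22, -19), Mul(-2, Pow(-19, 2)))) = Mul(-386, Add(4, 418, Mul(-2, 361))) = Mul(-386, Add(4, 418, -722)) = Mul(-386, -300) = 115800)
Pow(o, -1) = Pow(115800, -1) = Rational(1, 115800)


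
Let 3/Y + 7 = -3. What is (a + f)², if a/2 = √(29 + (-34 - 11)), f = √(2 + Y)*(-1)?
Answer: (√170 - 80*I)²/100 ≈ -62.3 - 20.861*I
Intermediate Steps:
Y = -3/10 (Y = 3/(-7 - 3) = 3/(-10) = 3*(-⅒) = -3/10 ≈ -0.30000)
f = -√170/10 (f = √(2 - 3/10)*(-1) = √(17/10)*(-1) = (√170/10)*(-1) = -√170/10 ≈ -1.3038)
a = 8*I (a = 2*√(29 + (-34 - 11)) = 2*√(29 - 45) = 2*√(-16) = 2*(4*I) = 8*I ≈ 8.0*I)
(a + f)² = (8*I - √170/10)²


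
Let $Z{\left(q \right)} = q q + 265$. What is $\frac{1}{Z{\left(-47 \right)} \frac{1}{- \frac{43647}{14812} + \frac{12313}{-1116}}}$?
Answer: $- \frac{7221569}{1277990469} \approx -0.0056507$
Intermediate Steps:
$Z{\left(q \right)} = 265 + q^{2}$ ($Z{\left(q \right)} = q^{2} + 265 = 265 + q^{2}$)
$\frac{1}{Z{\left(-47 \right)} \frac{1}{- \frac{43647}{14812} + \frac{12313}{-1116}}} = \frac{1}{\left(265 + \left(-47\right)^{2}\right) \frac{1}{- \frac{43647}{14812} + \frac{12313}{-1116}}} = \frac{1}{\left(265 + 2209\right) \frac{1}{\left(-43647\right) \frac{1}{14812} + 12313 \left(- \frac{1}{1116}\right)}} = \frac{1}{2474 \frac{1}{- \frac{43647}{14812} - \frac{12313}{1116}}} = \frac{1}{2474 \frac{1}{- \frac{14443138}{1033137}}} = \frac{1}{2474 \left(- \frac{1033137}{14443138}\right)} = \frac{1}{- \frac{1277990469}{7221569}} = - \frac{7221569}{1277990469}$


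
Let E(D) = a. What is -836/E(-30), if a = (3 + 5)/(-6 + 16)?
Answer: -1045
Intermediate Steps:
a = 4/5 (a = 8/10 = 8*(1/10) = 4/5 ≈ 0.80000)
E(D) = 4/5
-836/E(-30) = -836/4/5 = -836*5/4 = -1045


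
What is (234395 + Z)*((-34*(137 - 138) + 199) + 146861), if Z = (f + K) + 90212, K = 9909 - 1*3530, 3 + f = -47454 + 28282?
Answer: 45865527234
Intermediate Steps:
f = -19175 (f = -3 + (-47454 + 28282) = -3 - 19172 = -19175)
K = 6379 (K = 9909 - 3530 = 6379)
Z = 77416 (Z = (-19175 + 6379) + 90212 = -12796 + 90212 = 77416)
(234395 + Z)*((-34*(137 - 138) + 199) + 146861) = (234395 + 77416)*((-34*(137 - 138) + 199) + 146861) = 311811*((-34*(-1) + 199) + 146861) = 311811*((34 + 199) + 146861) = 311811*(233 + 146861) = 311811*147094 = 45865527234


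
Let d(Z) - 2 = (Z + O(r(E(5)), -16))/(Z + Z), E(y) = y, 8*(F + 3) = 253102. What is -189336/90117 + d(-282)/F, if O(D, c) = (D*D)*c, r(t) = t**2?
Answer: -53604833138/25521705141 ≈ -2.1004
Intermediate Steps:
F = 126539/4 (F = -3 + (1/8)*253102 = -3 + 126551/4 = 126539/4 ≈ 31635.)
O(D, c) = c*D**2 (O(D, c) = D**2*c = c*D**2)
d(Z) = 2 + (-10000 + Z)/(2*Z) (d(Z) = 2 + (Z - 16*(5**2)**2)/(Z + Z) = 2 + (Z - 16*25**2)/((2*Z)) = 2 + (Z - 16*625)*(1/(2*Z)) = 2 + (Z - 10000)*(1/(2*Z)) = 2 + (-10000 + Z)*(1/(2*Z)) = 2 + (-10000 + Z)/(2*Z))
-189336/90117 + d(-282)/F = -189336/90117 + (5/2 - 5000/(-282))/(126539/4) = -189336*1/90117 + (5/2 - 5000*(-1/282))*(4/126539) = -63112/30039 + (5/2 + 2500/141)*(4/126539) = -63112/30039 + (5705/282)*(4/126539) = -63112/30039 + 1630/2548857 = -53604833138/25521705141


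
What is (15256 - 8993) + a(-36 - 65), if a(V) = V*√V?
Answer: 6263 - 101*I*√101 ≈ 6263.0 - 1015.0*I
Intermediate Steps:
a(V) = V^(3/2)
(15256 - 8993) + a(-36 - 65) = (15256 - 8993) + (-36 - 65)^(3/2) = 6263 + (-101)^(3/2) = 6263 - 101*I*√101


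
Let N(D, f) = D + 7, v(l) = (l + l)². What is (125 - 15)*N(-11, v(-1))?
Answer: -440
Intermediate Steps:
v(l) = 4*l² (v(l) = (2*l)² = 4*l²)
N(D, f) = 7 + D
(125 - 15)*N(-11, v(-1)) = (125 - 15)*(7 - 11) = 110*(-4) = -440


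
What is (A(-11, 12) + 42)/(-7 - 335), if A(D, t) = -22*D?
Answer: -142/171 ≈ -0.83041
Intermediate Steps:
(A(-11, 12) + 42)/(-7 - 335) = (-22*(-11) + 42)/(-7 - 335) = (242 + 42)/(-342) = 284*(-1/342) = -142/171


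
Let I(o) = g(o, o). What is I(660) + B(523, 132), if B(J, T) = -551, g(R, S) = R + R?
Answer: 769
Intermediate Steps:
g(R, S) = 2*R
I(o) = 2*o
I(660) + B(523, 132) = 2*660 - 551 = 1320 - 551 = 769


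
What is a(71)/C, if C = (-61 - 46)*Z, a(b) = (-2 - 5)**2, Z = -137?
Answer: 49/14659 ≈ 0.0033427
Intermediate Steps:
a(b) = 49 (a(b) = (-7)**2 = 49)
C = 14659 (C = (-61 - 46)*(-137) = -107*(-137) = 14659)
a(71)/C = 49/14659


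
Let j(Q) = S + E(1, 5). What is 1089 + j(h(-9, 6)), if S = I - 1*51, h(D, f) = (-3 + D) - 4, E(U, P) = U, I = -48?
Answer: 991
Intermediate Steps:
h(D, f) = -7 + D
S = -99 (S = -48 - 1*51 = -48 - 51 = -99)
j(Q) = -98 (j(Q) = -99 + 1 = -98)
1089 + j(h(-9, 6)) = 1089 - 98 = 991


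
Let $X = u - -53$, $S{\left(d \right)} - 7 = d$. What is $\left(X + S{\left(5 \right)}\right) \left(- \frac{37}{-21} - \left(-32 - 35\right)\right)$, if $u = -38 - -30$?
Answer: $\frac{27436}{7} \approx 3919.4$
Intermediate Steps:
$u = -8$ ($u = -38 + 30 = -8$)
$S{\left(d \right)} = 7 + d$
$X = 45$ ($X = -8 - -53 = -8 + 53 = 45$)
$\left(X + S{\left(5 \right)}\right) \left(- \frac{37}{-21} - \left(-32 - 35\right)\right) = \left(45 + \left(7 + 5\right)\right) \left(- \frac{37}{-21} - \left(-32 - 35\right)\right) = \left(45 + 12\right) \left(\left(-37\right) \left(- \frac{1}{21}\right) - -67\right) = 57 \left(\frac{37}{21} + 67\right) = 57 \cdot \frac{1444}{21} = \frac{27436}{7}$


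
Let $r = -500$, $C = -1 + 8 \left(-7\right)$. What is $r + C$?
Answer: $-557$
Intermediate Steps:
$C = -57$ ($C = -1 - 56 = -57$)
$r + C = -500 - 57 = -557$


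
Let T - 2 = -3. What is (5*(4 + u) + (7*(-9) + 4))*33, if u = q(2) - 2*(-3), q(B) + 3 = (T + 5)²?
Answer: 1848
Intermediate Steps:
T = -1 (T = 2 - 3 = -1)
q(B) = 13 (q(B) = -3 + (-1 + 5)² = -3 + 4² = -3 + 16 = 13)
u = 19 (u = 13 - 2*(-3) = 13 + 6 = 19)
(5*(4 + u) + (7*(-9) + 4))*33 = (5*(4 + 19) + (7*(-9) + 4))*33 = (5*23 + (-63 + 4))*33 = (115 - 59)*33 = 56*33 = 1848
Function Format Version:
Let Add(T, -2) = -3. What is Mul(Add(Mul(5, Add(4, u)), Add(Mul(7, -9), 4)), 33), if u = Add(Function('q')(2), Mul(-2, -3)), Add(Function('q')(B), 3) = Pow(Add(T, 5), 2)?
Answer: 1848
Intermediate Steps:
T = -1 (T = Add(2, -3) = -1)
Function('q')(B) = 13 (Function('q')(B) = Add(-3, Pow(Add(-1, 5), 2)) = Add(-3, Pow(4, 2)) = Add(-3, 16) = 13)
u = 19 (u = Add(13, Mul(-2, -3)) = Add(13, 6) = 19)
Mul(Add(Mul(5, Add(4, u)), Add(Mul(7, -9), 4)), 33) = Mul(Add(Mul(5, Add(4, 19)), Add(Mul(7, -9), 4)), 33) = Mul(Add(Mul(5, 23), Add(-63, 4)), 33) = Mul(Add(115, -59), 33) = Mul(56, 33) = 1848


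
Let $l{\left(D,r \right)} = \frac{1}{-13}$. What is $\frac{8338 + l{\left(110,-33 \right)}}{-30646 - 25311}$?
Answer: $- \frac{108393}{727441} \approx -0.14901$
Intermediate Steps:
$l{\left(D,r \right)} = - \frac{1}{13}$
$\frac{8338 + l{\left(110,-33 \right)}}{-30646 - 25311} = \frac{8338 - \frac{1}{13}}{-30646 - 25311} = \frac{108393}{13 \left(-55957\right)} = \frac{108393}{13} \left(- \frac{1}{55957}\right) = - \frac{108393}{727441}$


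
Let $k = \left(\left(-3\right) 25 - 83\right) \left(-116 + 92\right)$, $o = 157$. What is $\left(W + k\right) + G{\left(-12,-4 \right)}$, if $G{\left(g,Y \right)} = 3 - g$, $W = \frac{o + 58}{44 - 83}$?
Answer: $\frac{148258}{39} \approx 3801.5$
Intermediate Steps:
$W = - \frac{215}{39}$ ($W = \frac{157 + 58}{44 - 83} = \frac{215}{-39} = 215 \left(- \frac{1}{39}\right) = - \frac{215}{39} \approx -5.5128$)
$k = 3792$ ($k = \left(-75 - 83\right) \left(-24\right) = \left(-158\right) \left(-24\right) = 3792$)
$\left(W + k\right) + G{\left(-12,-4 \right)} = \left(- \frac{215}{39} + 3792\right) + \left(3 - -12\right) = \frac{147673}{39} + \left(3 + 12\right) = \frac{147673}{39} + 15 = \frac{148258}{39}$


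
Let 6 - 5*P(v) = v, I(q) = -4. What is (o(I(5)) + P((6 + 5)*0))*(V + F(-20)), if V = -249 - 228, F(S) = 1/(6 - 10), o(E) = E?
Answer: 13363/10 ≈ 1336.3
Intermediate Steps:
P(v) = 6/5 - v/5
F(S) = -¼ (F(S) = 1/(-4) = -¼)
V = -477
(o(I(5)) + P((6 + 5)*0))*(V + F(-20)) = (-4 + (6/5 - (6 + 5)*0/5))*(-477 - ¼) = (-4 + (6/5 - 11*0/5))*(-1909/4) = (-4 + (6/5 - ⅕*0))*(-1909/4) = (-4 + (6/5 + 0))*(-1909/4) = (-4 + 6/5)*(-1909/4) = -14/5*(-1909/4) = 13363/10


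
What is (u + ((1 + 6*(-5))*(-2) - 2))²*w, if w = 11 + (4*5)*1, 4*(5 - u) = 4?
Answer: 111600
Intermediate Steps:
u = 4 (u = 5 - ¼*4 = 5 - 1 = 4)
w = 31 (w = 11 + 20*1 = 11 + 20 = 31)
(u + ((1 + 6*(-5))*(-2) - 2))²*w = (4 + ((1 + 6*(-5))*(-2) - 2))²*31 = (4 + ((1 - 30)*(-2) - 2))²*31 = (4 + (-29*(-2) - 2))²*31 = (4 + (58 - 2))²*31 = (4 + 56)²*31 = 60²*31 = 3600*31 = 111600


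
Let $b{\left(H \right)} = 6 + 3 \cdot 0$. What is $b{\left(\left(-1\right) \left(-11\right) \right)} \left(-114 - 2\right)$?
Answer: $-696$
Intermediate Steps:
$b{\left(H \right)} = 6$ ($b{\left(H \right)} = 6 + 0 = 6$)
$b{\left(\left(-1\right) \left(-11\right) \right)} \left(-114 - 2\right) = 6 \left(-114 - 2\right) = 6 \left(-116\right) = -696$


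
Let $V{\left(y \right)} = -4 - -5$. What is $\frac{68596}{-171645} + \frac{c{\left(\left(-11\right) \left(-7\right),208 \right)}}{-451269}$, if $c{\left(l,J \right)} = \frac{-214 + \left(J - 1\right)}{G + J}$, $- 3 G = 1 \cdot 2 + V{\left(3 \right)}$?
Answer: $- \frac{305130247693}{763515236835} \approx -0.39964$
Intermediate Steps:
$V{\left(y \right)} = 1$ ($V{\left(y \right)} = -4 + 5 = 1$)
$G = -1$ ($G = - \frac{1 \cdot 2 + 1}{3} = - \frac{2 + 1}{3} = \left(- \frac{1}{3}\right) 3 = -1$)
$c{\left(l,J \right)} = \frac{-215 + J}{-1 + J}$ ($c{\left(l,J \right)} = \frac{-214 + \left(J - 1\right)}{-1 + J} = \frac{-214 + \left(-1 + J\right)}{-1 + J} = \frac{-215 + J}{-1 + J}$)
$\frac{68596}{-171645} + \frac{c{\left(\left(-11\right) \left(-7\right),208 \right)}}{-451269} = \frac{68596}{-171645} + \frac{\frac{1}{-1 + 208} \left(-215 + 208\right)}{-451269} = 68596 \left(- \frac{1}{171645}\right) + \frac{1}{207} \left(-7\right) \left(- \frac{1}{451269}\right) = - \frac{68596}{171645} + \frac{1}{207} \left(-7\right) \left(- \frac{1}{451269}\right) = - \frac{68596}{171645} - - \frac{1}{13344669} = - \frac{68596}{171645} + \frac{1}{13344669} = - \frac{305130247693}{763515236835}$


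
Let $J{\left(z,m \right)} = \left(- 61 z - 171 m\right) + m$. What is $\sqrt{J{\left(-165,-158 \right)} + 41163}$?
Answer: $2 \sqrt{19522} \approx 279.44$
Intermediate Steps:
$J{\left(z,m \right)} = - 170 m - 61 z$ ($J{\left(z,m \right)} = \left(- 171 m - 61 z\right) + m = - 170 m - 61 z$)
$\sqrt{J{\left(-165,-158 \right)} + 41163} = \sqrt{\left(\left(-170\right) \left(-158\right) - -10065\right) + 41163} = \sqrt{\left(26860 + 10065\right) + 41163} = \sqrt{36925 + 41163} = \sqrt{78088} = 2 \sqrt{19522}$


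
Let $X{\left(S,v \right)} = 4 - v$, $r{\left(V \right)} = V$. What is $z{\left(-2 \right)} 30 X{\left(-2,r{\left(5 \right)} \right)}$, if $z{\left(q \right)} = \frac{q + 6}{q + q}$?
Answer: $30$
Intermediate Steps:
$z{\left(q \right)} = \frac{6 + q}{2 q}$
$z{\left(-2 \right)} 30 X{\left(-2,r{\left(5 \right)} \right)} = \frac{6 - 2}{2 \left(-2\right)} 30 \left(4 - 5\right) = \frac{1}{2} \left(- \frac{1}{2}\right) 4 \cdot 30 \left(4 - 5\right) = \left(-1\right) 30 \left(-1\right) = \left(-30\right) \left(-1\right) = 30$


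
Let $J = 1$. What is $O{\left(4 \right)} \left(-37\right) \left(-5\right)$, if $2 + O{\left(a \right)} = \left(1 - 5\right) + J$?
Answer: $-925$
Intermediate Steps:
$O{\left(a \right)} = -5$ ($O{\left(a \right)} = -2 + \left(\left(1 - 5\right) + 1\right) = -2 + \left(-4 + 1\right) = -2 - 3 = -5$)
$O{\left(4 \right)} \left(-37\right) \left(-5\right) = \left(-5\right) \left(-37\right) \left(-5\right) = 185 \left(-5\right) = -925$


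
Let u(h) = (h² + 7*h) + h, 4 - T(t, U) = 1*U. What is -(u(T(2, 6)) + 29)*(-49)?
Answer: 833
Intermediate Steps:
T(t, U) = 4 - U
u(h) = h² + 8*h
-(u(T(2, 6)) + 29)*(-49) = -((4 - 1*6)*(8 + (4 - 1*6)) + 29)*(-49) = -((4 - 6)*(8 + (4 - 6)) + 29)*(-49) = -(-2*(8 - 2) + 29)*(-49) = -(-2*6 + 29)*(-49) = -(-12 + 29)*(-49) = -17*(-49) = -1*(-833) = 833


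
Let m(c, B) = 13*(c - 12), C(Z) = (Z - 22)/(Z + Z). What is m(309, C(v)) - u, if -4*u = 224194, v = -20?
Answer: 119819/2 ≈ 59910.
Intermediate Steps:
C(Z) = (-22 + Z)/(2*Z) (C(Z) = (-22 + Z)/((2*Z)) = (-22 + Z)*(1/(2*Z)) = (-22 + Z)/(2*Z))
u = -112097/2 (u = -¼*224194 = -112097/2 ≈ -56049.)
m(c, B) = -156 + 13*c (m(c, B) = 13*(-12 + c) = -156 + 13*c)
m(309, C(v)) - u = (-156 + 13*309) - 1*(-112097/2) = (-156 + 4017) + 112097/2 = 3861 + 112097/2 = 119819/2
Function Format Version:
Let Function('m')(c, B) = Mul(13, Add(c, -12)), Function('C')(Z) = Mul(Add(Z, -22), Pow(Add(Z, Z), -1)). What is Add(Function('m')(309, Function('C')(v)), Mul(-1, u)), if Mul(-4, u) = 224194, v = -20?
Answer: Rational(119819, 2) ≈ 59910.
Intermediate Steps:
Function('C')(Z) = Mul(Rational(1, 2), Pow(Z, -1), Add(-22, Z)) (Function('C')(Z) = Mul(Add(-22, Z), Pow(Mul(2, Z), -1)) = Mul(Add(-22, Z), Mul(Rational(1, 2), Pow(Z, -1))) = Mul(Rational(1, 2), Pow(Z, -1), Add(-22, Z)))
u = Rational(-112097, 2) (u = Mul(Rational(-1, 4), 224194) = Rational(-112097, 2) ≈ -56049.)
Function('m')(c, B) = Add(-156, Mul(13, c)) (Function('m')(c, B) = Mul(13, Add(-12, c)) = Add(-156, Mul(13, c)))
Add(Function('m')(309, Function('C')(v)), Mul(-1, u)) = Add(Add(-156, Mul(13, 309)), Mul(-1, Rational(-112097, 2))) = Add(Add(-156, 4017), Rational(112097, 2)) = Add(3861, Rational(112097, 2)) = Rational(119819, 2)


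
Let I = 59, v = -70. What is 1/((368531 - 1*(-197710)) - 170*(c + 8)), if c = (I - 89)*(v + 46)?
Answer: 1/442481 ≈ 2.2600e-6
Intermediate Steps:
c = 720 (c = (59 - 89)*(-70 + 46) = -30*(-24) = 720)
1/((368531 - 1*(-197710)) - 170*(c + 8)) = 1/((368531 - 1*(-197710)) - 170*(720 + 8)) = 1/((368531 + 197710) - 170*728) = 1/(566241 - 123760) = 1/442481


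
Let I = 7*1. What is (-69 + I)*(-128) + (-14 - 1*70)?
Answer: 7852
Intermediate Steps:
I = 7
(-69 + I)*(-128) + (-14 - 1*70) = (-69 + 7)*(-128) + (-14 - 1*70) = -62*(-128) + (-14 - 70) = 7936 - 84 = 7852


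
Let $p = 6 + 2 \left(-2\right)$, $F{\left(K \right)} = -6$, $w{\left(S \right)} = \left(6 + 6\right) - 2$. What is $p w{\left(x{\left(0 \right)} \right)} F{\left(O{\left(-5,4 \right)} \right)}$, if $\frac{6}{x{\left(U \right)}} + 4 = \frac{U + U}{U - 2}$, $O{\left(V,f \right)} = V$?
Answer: $-120$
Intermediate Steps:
$x{\left(U \right)} = \frac{6}{-4 + \frac{2 U}{-2 + U}}$ ($x{\left(U \right)} = \frac{6}{-4 + \frac{U + U}{U - 2}} = \frac{6}{-4 + \frac{2 U}{-2 + U}}$)
$w{\left(S \right)} = 10$ ($w{\left(S \right)} = 12 - 2 = 10$)
$p = 2$ ($p = 6 - 4 = 2$)
$p w{\left(x{\left(0 \right)} \right)} F{\left(O{\left(-5,4 \right)} \right)} = 2 \cdot 10 \left(-6\right) = 20 \left(-6\right) = -120$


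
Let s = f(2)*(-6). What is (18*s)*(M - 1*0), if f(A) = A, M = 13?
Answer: -2808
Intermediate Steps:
s = -12 (s = 2*(-6) = -12)
(18*s)*(M - 1*0) = (18*(-12))*(13 - 1*0) = -216*(13 + 0) = -216*13 = -2808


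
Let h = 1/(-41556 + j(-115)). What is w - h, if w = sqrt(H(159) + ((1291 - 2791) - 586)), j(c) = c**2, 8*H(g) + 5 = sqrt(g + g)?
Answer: 1/28331 + sqrt(-33386 + 2*sqrt(318))/4 ≈ 3.5297e-5 + 45.655*I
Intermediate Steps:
H(g) = -5/8 + sqrt(2)*sqrt(g)/8 (H(g) = -5/8 + sqrt(g + g)/8 = -5/8 + sqrt(2*g)/8 = -5/8 + (sqrt(2)*sqrt(g))/8 = -5/8 + sqrt(2)*sqrt(g)/8)
w = sqrt(-16693/8 + sqrt(318)/8) (w = sqrt((-5/8 + sqrt(2)*sqrt(159)/8) + ((1291 - 2791) - 586)) = sqrt((-5/8 + sqrt(318)/8) + (-1500 - 586)) = sqrt((-5/8 + sqrt(318)/8) - 2086) = sqrt(-16693/8 + sqrt(318)/8) ≈ 45.655*I)
h = -1/28331 (h = 1/(-41556 + (-115)**2) = 1/(-41556 + 13225) = 1/(-28331) = -1/28331 ≈ -3.5297e-5)
w - h = sqrt(-33386 + 2*sqrt(318))/4 - 1*(-1/28331) = sqrt(-33386 + 2*sqrt(318))/4 + 1/28331 = 1/28331 + sqrt(-33386 + 2*sqrt(318))/4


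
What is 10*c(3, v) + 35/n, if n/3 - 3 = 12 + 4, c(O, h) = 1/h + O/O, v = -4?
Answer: 925/114 ≈ 8.1140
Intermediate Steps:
c(O, h) = 1 + 1/h (c(O, h) = 1/h + 1 = 1 + 1/h)
n = 57 (n = 9 + 3*(12 + 4) = 9 + 3*16 = 9 + 48 = 57)
10*c(3, v) + 35/n = 10*((1 - 4)/(-4)) + 35/57 = 10*(-¼*(-3)) + 35*(1/57) = 10*(¾) + 35/57 = 15/2 + 35/57 = 925/114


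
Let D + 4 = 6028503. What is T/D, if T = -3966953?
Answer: -3966953/6028499 ≈ -0.65803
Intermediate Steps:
D = 6028499 (D = -4 + 6028503 = 6028499)
T/D = -3966953/6028499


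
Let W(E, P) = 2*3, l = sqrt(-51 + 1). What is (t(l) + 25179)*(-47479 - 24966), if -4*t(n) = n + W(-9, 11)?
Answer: -3647967975/2 + 362225*I*sqrt(2)/4 ≈ -1.824e+9 + 1.2807e+5*I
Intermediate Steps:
l = 5*I*sqrt(2) (l = sqrt(-50) = 5*I*sqrt(2) ≈ 7.0711*I)
W(E, P) = 6
t(n) = -3/2 - n/4 (t(n) = -(n + 6)/4 = -(6 + n)/4 = -3/2 - n/4)
(t(l) + 25179)*(-47479 - 24966) = ((-3/2 - 5*I*sqrt(2)/4) + 25179)*(-47479 - 24966) = ((-3/2 - 5*I*sqrt(2)/4) + 25179)*(-72445) = (50355/2 - 5*I*sqrt(2)/4)*(-72445) = -3647967975/2 + 362225*I*sqrt(2)/4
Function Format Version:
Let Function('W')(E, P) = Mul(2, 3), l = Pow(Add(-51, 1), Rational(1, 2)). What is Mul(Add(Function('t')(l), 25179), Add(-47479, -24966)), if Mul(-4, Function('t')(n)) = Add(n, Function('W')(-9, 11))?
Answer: Add(Rational(-3647967975, 2), Mul(Rational(362225, 4), I, Pow(2, Rational(1, 2)))) ≈ Add(-1.8240e+9, Mul(1.2807e+5, I))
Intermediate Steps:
l = Mul(5, I, Pow(2, Rational(1, 2))) (l = Pow(-50, Rational(1, 2)) = Mul(5, I, Pow(2, Rational(1, 2))) ≈ Mul(7.0711, I))
Function('W')(E, P) = 6
Function('t')(n) = Add(Rational(-3, 2), Mul(Rational(-1, 4), n)) (Function('t')(n) = Mul(Rational(-1, 4), Add(n, 6)) = Mul(Rational(-1, 4), Add(6, n)) = Add(Rational(-3, 2), Mul(Rational(-1, 4), n)))
Mul(Add(Function('t')(l), 25179), Add(-47479, -24966)) = Mul(Add(Add(Rational(-3, 2), Mul(Rational(-1, 4), Mul(5, I, Pow(2, Rational(1, 2))))), 25179), Add(-47479, -24966)) = Mul(Add(Add(Rational(-3, 2), Mul(Rational(-5, 4), I, Pow(2, Rational(1, 2)))), 25179), -72445) = Mul(Add(Rational(50355, 2), Mul(Rational(-5, 4), I, Pow(2, Rational(1, 2)))), -72445) = Add(Rational(-3647967975, 2), Mul(Rational(362225, 4), I, Pow(2, Rational(1, 2))))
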